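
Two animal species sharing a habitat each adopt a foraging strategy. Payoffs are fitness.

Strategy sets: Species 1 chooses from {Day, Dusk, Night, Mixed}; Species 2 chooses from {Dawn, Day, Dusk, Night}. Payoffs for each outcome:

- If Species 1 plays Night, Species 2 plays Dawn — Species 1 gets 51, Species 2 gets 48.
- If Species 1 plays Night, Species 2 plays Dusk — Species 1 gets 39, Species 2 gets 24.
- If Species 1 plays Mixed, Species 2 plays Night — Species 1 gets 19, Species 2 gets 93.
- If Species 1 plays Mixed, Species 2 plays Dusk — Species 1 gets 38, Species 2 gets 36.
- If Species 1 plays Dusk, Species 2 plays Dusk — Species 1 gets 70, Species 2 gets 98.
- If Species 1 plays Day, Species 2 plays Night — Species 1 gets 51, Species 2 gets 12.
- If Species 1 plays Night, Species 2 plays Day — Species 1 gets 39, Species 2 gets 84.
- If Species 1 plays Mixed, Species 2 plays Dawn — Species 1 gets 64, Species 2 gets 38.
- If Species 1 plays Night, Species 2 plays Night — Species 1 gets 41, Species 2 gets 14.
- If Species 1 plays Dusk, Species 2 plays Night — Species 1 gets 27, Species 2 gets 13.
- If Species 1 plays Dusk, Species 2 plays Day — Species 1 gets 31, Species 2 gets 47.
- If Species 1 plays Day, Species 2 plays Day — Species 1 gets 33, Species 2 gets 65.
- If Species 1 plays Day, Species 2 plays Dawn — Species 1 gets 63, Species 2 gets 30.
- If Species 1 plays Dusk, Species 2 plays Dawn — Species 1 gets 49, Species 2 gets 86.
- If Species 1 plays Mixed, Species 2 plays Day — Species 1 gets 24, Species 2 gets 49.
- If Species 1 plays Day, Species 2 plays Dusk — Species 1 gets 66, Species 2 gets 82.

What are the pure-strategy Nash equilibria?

(Dusk, Dusk), (Night, Day)

(Day, Dawn): Species 1 can switch to Mixed (63 → 64). Not NE.
(Day, Day): Species 1 can switch to Night (33 → 39). Not NE.
(Day, Dusk): Species 1 can switch to Dusk (66 → 70). Not NE.
(Day, Night): Species 2 can switch to Dawn (12 → 30). Not NE.
(Dusk, Dawn): Species 1 can switch to Day (49 → 63). Not NE.
(Dusk, Day): Species 1 can switch to Day (31 → 33). Not NE.
(Dusk, Dusk): Species 1 gets 70, best alternative 66; Species 2 gets 98, best alternative 86. No profitable deviation — NE.
(Dusk, Night): Species 1 can switch to Day (27 → 51). Not NE.
(Night, Dawn): Species 1 can switch to Day (51 → 63). Not NE.
(Night, Day): Species 1 gets 39, best alternative 33; Species 2 gets 84, best alternative 48. No profitable deviation — NE.
(Night, Dusk): Species 1 can switch to Day (39 → 66). Not NE.
(Night, Night): Species 1 can switch to Day (41 → 51). Not NE.
(The remaining 4 profiles each have a profitable deviation by the same check.)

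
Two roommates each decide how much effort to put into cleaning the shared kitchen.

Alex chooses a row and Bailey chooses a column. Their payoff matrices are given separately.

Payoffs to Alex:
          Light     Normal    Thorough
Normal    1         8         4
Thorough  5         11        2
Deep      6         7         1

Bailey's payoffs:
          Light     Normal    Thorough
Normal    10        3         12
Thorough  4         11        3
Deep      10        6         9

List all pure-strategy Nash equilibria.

The pure Nash equilibria are (Normal, Thorough); (Thorough, Normal); (Deep, Light).

For each strategy profile, look for a profitable unilateral deviation.
(Normal, Light): Alex can switch to Thorough (1 → 5). Not NE.
(Normal, Normal): Alex can switch to Thorough (8 → 11). Not NE.
(Normal, Thorough): Alex gets 4, best alternative 2; Bailey gets 12, best alternative 10. No profitable deviation — NE.
(Thorough, Light): Alex can switch to Deep (5 → 6). Not NE.
(Thorough, Normal): Alex gets 11, best alternative 8; Bailey gets 11, best alternative 4. No profitable deviation — NE.
(Thorough, Thorough): Alex can switch to Normal (2 → 4). Not NE.
(Deep, Light): Alex gets 6, best alternative 5; Bailey gets 10, best alternative 9. No profitable deviation — NE.
(Deep, Normal): Alex can switch to Normal (7 → 8). Not NE.
(Deep, Thorough): Alex can switch to Normal (1 → 4). Not NE.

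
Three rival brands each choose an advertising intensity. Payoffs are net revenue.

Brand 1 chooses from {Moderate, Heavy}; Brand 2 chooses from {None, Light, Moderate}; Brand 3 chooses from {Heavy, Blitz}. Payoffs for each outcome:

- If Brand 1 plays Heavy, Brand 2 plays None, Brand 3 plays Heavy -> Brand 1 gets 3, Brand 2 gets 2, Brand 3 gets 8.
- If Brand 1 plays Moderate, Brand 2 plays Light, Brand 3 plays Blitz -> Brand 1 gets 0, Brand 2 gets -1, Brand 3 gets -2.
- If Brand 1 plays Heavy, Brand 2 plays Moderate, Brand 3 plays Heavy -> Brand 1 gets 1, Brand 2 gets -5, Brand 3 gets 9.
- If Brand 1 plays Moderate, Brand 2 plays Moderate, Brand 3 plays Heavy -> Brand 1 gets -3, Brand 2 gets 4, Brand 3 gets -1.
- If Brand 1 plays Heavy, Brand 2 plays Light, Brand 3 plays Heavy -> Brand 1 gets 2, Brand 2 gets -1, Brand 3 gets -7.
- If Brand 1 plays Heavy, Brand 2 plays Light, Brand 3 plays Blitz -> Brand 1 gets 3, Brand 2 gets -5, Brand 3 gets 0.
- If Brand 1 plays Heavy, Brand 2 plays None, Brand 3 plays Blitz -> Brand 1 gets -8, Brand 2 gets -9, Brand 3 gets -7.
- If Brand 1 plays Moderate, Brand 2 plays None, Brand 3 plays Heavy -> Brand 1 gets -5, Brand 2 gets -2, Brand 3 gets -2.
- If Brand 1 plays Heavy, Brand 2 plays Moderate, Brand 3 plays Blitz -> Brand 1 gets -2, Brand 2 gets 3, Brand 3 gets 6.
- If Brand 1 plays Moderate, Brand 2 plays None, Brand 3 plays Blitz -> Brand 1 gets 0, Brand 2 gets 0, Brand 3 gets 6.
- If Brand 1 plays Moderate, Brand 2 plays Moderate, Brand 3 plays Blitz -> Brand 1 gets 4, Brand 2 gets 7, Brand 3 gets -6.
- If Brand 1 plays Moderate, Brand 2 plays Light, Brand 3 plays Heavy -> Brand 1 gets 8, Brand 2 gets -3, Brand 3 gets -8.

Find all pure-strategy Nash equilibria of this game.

For each strategy profile, look for a profitable unilateral deviation.
(Moderate, None, Heavy): Brand 1 can switch to Heavy (-5 → 3). Not NE.
(Moderate, None, Blitz): Brand 2 can switch to Moderate (0 → 7). Not NE.
(Moderate, Light, Heavy): Brand 2 can switch to None (-3 → -2). Not NE.
(Moderate, Light, Blitz): Brand 1 can switch to Heavy (0 → 3). Not NE.
(Moderate, Moderate, Heavy): Brand 1 can switch to Heavy (-3 → 1). Not NE.
(Moderate, Moderate, Blitz): Brand 3 can switch to Heavy (-6 → -1). Not NE.
(Heavy, None, Heavy): Brand 1 gets 3, best alternative -5; Brand 2 gets 2, best alternative -1; Brand 3 gets 8, best alternative -7. No profitable deviation — NE.
(Heavy, None, Blitz): Brand 1 can switch to Moderate (-8 → 0). Not NE.
(Heavy, Light, Heavy): Brand 1 can switch to Moderate (2 → 8). Not NE.
(Heavy, Light, Blitz): Brand 2 can switch to Moderate (-5 → 3). Not NE.
(Heavy, Moderate, Heavy): Brand 2 can switch to None (-5 → 2). Not NE.
(The remaining 1 profile has a profitable deviation by the same check.)

The unique pure-strategy Nash equilibrium is (Heavy, None, Heavy).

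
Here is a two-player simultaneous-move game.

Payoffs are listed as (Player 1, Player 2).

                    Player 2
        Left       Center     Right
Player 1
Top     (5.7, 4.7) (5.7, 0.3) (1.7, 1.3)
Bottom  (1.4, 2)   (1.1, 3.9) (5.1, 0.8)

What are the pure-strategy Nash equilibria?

(Top, Left)

Player 1 against Left: payoffs 5.7, 1.4 → best response Top.
Player 1 against Center: payoffs 5.7, 1.1 → best response Top.
Player 1 against Right: payoffs 1.7, 5.1 → best response Bottom.
Player 2 against Top: payoffs 4.7, 0.3, 1.3 → best response Left.
Player 2 against Bottom: payoffs 2, 3.9, 0.8 → best response Center.
Mutual best responses: (Top, Left).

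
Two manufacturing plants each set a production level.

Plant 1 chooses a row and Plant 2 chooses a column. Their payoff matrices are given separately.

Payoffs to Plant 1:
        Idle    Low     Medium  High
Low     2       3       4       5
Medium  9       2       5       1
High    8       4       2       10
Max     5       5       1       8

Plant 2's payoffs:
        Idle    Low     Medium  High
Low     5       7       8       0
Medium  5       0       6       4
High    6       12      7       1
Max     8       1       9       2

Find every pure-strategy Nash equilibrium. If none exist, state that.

(Low, Idle): Plant 1 can switch to Medium (2 → 9). Not NE.
(Low, Low): Plant 1 can switch to High (3 → 4). Not NE.
(Low, Medium): Plant 1 can switch to Medium (4 → 5). Not NE.
(Low, High): Plant 1 can switch to High (5 → 10). Not NE.
(Medium, Idle): Plant 2 can switch to Medium (5 → 6). Not NE.
(Medium, Low): Plant 1 can switch to Low (2 → 3). Not NE.
(Medium, Medium): Plant 1 gets 5, best alternative 4; Plant 2 gets 6, best alternative 5. No profitable deviation — NE.
(Medium, High): Plant 1 can switch to Low (1 → 5). Not NE.
(High, Idle): Plant 1 can switch to Medium (8 → 9). Not NE.
(High, Low): Plant 1 can switch to Max (4 → 5). Not NE.
(High, Medium): Plant 1 can switch to Low (2 → 4). Not NE.
(High, High): Plant 2 can switch to Idle (1 → 6). Not NE.
(Max, Idle): Plant 1 can switch to Medium (5 → 9). Not NE.
(The remaining 3 profiles each have a profitable deviation by the same check.)

(Medium, Medium)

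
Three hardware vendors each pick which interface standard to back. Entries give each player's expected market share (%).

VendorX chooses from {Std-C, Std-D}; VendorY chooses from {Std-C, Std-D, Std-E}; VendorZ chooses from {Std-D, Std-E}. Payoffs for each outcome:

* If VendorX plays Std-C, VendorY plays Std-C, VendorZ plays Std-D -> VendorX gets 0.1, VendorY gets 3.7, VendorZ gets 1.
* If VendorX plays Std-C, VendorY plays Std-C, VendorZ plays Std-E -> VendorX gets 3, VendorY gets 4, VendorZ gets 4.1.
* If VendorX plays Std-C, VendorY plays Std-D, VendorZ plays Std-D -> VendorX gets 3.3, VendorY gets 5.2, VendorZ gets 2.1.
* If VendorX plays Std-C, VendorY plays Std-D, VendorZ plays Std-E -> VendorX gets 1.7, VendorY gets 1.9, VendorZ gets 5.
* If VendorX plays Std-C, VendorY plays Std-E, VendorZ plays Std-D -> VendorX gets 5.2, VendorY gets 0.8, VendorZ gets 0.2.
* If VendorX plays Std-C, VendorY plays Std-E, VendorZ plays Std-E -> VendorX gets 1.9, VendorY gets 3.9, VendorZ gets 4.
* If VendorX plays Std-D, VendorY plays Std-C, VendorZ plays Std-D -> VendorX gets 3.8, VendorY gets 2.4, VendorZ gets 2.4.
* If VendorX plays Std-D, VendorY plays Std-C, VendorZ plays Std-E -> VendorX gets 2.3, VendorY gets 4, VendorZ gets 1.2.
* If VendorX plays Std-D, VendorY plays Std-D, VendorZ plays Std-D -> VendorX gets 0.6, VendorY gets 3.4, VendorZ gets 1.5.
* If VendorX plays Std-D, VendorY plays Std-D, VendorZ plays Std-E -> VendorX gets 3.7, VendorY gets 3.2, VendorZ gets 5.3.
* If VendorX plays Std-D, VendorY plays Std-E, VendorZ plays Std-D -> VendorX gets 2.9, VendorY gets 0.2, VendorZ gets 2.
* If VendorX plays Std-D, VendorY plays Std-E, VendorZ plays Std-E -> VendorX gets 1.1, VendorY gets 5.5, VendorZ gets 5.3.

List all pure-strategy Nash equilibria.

Pure NE: (Std-C, Std-C, Std-E)

(Std-C, Std-C, Std-D): VendorX can switch to Std-D (0.1 → 3.8). Not NE.
(Std-C, Std-C, Std-E): VendorX gets 3, best alternative 2.3; VendorY gets 4, best alternative 3.9; VendorZ gets 4.1, best alternative 1. No profitable deviation — NE.
(Std-C, Std-D, Std-D): VendorZ can switch to Std-E (2.1 → 5). Not NE.
(Std-C, Std-D, Std-E): VendorX can switch to Std-D (1.7 → 3.7). Not NE.
(Std-C, Std-E, Std-D): VendorY can switch to Std-C (0.8 → 3.7). Not NE.
(Std-C, Std-E, Std-E): VendorY can switch to Std-C (3.9 → 4). Not NE.
(Std-D, Std-C, Std-D): VendorY can switch to Std-D (2.4 → 3.4). Not NE.
(Std-D, Std-C, Std-E): VendorX can switch to Std-C (2.3 → 3). Not NE.
(Std-D, Std-D, Std-D): VendorX can switch to Std-C (0.6 → 3.3). Not NE.
(Std-D, Std-D, Std-E): VendorY can switch to Std-C (3.2 → 4). Not NE.
(Std-D, Std-E, Std-D): VendorX can switch to Std-C (2.9 → 5.2). Not NE.
(Std-D, Std-E, Std-E): VendorX can switch to Std-C (1.1 → 1.9). Not NE.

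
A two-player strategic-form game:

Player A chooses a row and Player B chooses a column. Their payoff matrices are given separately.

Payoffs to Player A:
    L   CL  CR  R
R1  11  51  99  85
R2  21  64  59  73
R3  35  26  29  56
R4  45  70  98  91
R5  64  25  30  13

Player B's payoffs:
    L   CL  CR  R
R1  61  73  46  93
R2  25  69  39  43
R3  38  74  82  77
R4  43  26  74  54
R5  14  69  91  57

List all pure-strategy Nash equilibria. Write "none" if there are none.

This game has no pure Nash equilibrium.

For each strategy profile, look for a profitable unilateral deviation.
(R1, L): Player A can switch to R2 (11 → 21). Not NE.
(R1, CL): Player A can switch to R2 (51 → 64). Not NE.
(R1, CR): Player B can switch to L (46 → 61). Not NE.
(R1, R): Player A can switch to R4 (85 → 91). Not NE.
(R2, L): Player A can switch to R3 (21 → 35). Not NE.
(R2, CL): Player A can switch to R4 (64 → 70). Not NE.
(R2, CR): Player A can switch to R1 (59 → 99). Not NE.
(R2, R): Player A can switch to R1 (73 → 85). Not NE.
(R3, L): Player A can switch to R4 (35 → 45). Not NE.
(R3, CL): Player A can switch to R1 (26 → 51). Not NE.
(The remaining 10 profiles each have a profitable deviation by the same check.)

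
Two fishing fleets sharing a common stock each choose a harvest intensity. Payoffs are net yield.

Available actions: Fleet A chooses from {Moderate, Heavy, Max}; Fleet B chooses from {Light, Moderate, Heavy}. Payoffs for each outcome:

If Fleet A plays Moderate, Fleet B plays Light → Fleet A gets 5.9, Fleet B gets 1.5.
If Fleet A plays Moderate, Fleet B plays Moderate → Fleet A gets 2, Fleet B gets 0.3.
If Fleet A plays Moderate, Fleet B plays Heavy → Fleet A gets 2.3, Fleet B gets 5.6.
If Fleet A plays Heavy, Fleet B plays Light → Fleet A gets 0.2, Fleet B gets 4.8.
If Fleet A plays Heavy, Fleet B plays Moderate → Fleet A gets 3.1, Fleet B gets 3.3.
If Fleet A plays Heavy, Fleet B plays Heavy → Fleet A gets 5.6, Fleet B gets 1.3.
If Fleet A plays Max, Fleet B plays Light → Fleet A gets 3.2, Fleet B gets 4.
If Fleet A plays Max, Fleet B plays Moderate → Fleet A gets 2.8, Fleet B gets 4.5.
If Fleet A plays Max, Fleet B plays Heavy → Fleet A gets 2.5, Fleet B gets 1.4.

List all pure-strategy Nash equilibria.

This game has no pure Nash equilibrium.

Check each profile: it is a Nash equilibrium iff no player can strictly gain by switching unilaterally.
(Moderate, Light): Fleet B can switch to Heavy (1.5 → 5.6). Not NE.
(Moderate, Moderate): Fleet A can switch to Heavy (2 → 3.1). Not NE.
(Moderate, Heavy): Fleet A can switch to Heavy (2.3 → 5.6). Not NE.
(Heavy, Light): Fleet A can switch to Moderate (0.2 → 5.9). Not NE.
(Heavy, Moderate): Fleet B can switch to Light (3.3 → 4.8). Not NE.
(Heavy, Heavy): Fleet B can switch to Light (1.3 → 4.8). Not NE.
(The remaining 3 profiles each have a profitable deviation by the same check.)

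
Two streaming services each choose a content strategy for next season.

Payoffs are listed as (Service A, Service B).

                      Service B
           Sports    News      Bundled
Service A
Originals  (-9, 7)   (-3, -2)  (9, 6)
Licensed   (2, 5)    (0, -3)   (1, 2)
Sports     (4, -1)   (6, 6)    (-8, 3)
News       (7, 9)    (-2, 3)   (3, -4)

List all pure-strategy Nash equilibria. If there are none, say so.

(Sports, News) and (News, Sports)

Service A against Sports: payoffs -9, 2, 4, 7 → best response News.
Service A against News: payoffs -3, 0, 6, -2 → best response Sports.
Service A against Bundled: payoffs 9, 1, -8, 3 → best response Originals.
Service B against Originals: payoffs 7, -2, 6 → best response Sports.
Service B against Licensed: payoffs 5, -3, 2 → best response Sports.
Service B against Sports: payoffs -1, 6, 3 → best response News.
Service B against News: payoffs 9, 3, -4 → best response Sports.
Mutual best responses: (Sports, News); (News, Sports).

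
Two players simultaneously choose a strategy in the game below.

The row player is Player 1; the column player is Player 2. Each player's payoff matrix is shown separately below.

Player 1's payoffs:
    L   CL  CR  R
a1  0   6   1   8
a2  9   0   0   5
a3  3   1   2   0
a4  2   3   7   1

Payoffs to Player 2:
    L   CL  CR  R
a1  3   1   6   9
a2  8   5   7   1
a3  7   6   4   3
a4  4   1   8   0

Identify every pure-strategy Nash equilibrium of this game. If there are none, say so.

The pure Nash equilibria are (a1, R); (a2, L); (a4, CR).

(a1, L): Player 1 can switch to a2 (0 → 9). Not NE.
(a1, CL): Player 2 can switch to L (1 → 3). Not NE.
(a1, CR): Player 1 can switch to a3 (1 → 2). Not NE.
(a1, R): Player 1 gets 8, best alternative 5; Player 2 gets 9, best alternative 6. No profitable deviation — NE.
(a2, L): Player 1 gets 9, best alternative 3; Player 2 gets 8, best alternative 7. No profitable deviation — NE.
(a2, CL): Player 1 can switch to a1 (0 → 6). Not NE.
(a2, CR): Player 1 can switch to a1 (0 → 1). Not NE.
(a2, R): Player 1 can switch to a1 (5 → 8). Not NE.
(a4, CR): Player 1 gets 7, best alternative 2; Player 2 gets 8, best alternative 4. No profitable deviation — NE.
(The remaining 7 profiles each have a profitable deviation by the same check.)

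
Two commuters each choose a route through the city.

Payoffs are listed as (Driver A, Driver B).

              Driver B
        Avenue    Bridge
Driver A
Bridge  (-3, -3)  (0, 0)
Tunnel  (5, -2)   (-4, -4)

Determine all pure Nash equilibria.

(Bridge, Bridge) and (Tunnel, Avenue)

(Bridge, Avenue): Driver A can switch to Tunnel (-3 → 5). Not NE.
(Bridge, Bridge): Driver A gets 0, best alternative -4; Driver B gets 0, best alternative -3. No profitable deviation — NE.
(Tunnel, Avenue): Driver A gets 5, best alternative -3; Driver B gets -2, best alternative -4. No profitable deviation — NE.
(Tunnel, Bridge): Driver A can switch to Bridge (-4 → 0). Not NE.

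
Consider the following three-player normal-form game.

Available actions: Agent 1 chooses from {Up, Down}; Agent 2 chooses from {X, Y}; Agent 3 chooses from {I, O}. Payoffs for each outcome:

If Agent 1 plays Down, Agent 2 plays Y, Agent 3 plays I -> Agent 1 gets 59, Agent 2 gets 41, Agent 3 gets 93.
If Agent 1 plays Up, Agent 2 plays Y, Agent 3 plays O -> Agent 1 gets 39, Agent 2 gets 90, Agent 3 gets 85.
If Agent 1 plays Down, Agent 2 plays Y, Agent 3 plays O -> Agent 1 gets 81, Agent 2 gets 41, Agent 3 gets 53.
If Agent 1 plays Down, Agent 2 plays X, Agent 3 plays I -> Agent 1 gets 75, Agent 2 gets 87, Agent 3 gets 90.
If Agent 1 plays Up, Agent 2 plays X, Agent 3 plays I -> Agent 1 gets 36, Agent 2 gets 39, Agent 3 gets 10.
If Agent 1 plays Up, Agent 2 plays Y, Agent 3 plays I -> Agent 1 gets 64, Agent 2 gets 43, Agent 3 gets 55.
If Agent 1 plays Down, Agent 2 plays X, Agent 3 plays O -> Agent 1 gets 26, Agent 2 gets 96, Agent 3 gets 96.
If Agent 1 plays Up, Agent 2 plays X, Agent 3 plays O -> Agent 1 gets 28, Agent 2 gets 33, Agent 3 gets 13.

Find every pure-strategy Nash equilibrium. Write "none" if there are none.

There is no pure-strategy Nash equilibrium.

Mark each player's best response to every combination of opponents' strategies; a profile where every player is best-responding is a pure Nash equilibrium.
Agent 1 against (X, I): payoffs 36, 75 → best response Down.
Agent 1 against (X, O): payoffs 28, 26 → best response Up.
Agent 1 against (Y, I): payoffs 64, 59 → best response Up.
Agent 1 against (Y, O): payoffs 39, 81 → best response Down.
Agent 2 against (Up, I): payoffs 39, 43 → best response Y.
Agent 2 against (Up, O): payoffs 33, 90 → best response Y.
Agent 2 against (Down, I): payoffs 87, 41 → best response X.
Agent 2 against (Down, O): payoffs 96, 41 → best response X.
Agent 3 against (Up, X): payoffs 10, 13 → best response O.
Agent 3 against (Up, Y): payoffs 55, 85 → best response O.
Agent 3 against (Down, X): payoffs 90, 96 → best response O.
Agent 3 against (Down, Y): payoffs 93, 53 → best response I.
No profile is a mutual best response for all players.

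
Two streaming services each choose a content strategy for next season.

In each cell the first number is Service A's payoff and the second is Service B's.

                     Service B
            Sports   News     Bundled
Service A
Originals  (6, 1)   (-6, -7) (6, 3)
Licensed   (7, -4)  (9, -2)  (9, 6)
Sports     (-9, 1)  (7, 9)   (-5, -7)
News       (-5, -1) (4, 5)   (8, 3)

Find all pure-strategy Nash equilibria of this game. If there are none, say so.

(Licensed, Bundled)

Service A against Sports: payoffs 6, 7, -9, -5 → best response Licensed.
Service A against News: payoffs -6, 9, 7, 4 → best response Licensed.
Service A against Bundled: payoffs 6, 9, -5, 8 → best response Licensed.
Service B against Originals: payoffs 1, -7, 3 → best response Bundled.
Service B against Licensed: payoffs -4, -2, 6 → best response Bundled.
Service B against Sports: payoffs 1, 9, -7 → best response News.
Service B against News: payoffs -1, 5, 3 → best response News.
Mutual best responses: (Licensed, Bundled).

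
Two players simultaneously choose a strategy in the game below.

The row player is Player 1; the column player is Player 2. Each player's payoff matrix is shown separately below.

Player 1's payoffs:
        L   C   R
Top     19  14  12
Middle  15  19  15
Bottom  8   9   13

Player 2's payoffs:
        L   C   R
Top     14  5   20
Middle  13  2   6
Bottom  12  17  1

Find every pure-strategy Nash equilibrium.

(Top, L): Player 2 can switch to R (14 → 20). Not NE.
(Top, C): Player 1 can switch to Middle (14 → 19). Not NE.
(Top, R): Player 1 can switch to Middle (12 → 15). Not NE.
(Middle, L): Player 1 can switch to Top (15 → 19). Not NE.
(Middle, C): Player 2 can switch to L (2 → 13). Not NE.
(Middle, R): Player 2 can switch to L (6 → 13). Not NE.
(Bottom, L): Player 1 can switch to Top (8 → 19). Not NE.
(Bottom, C): Player 1 can switch to Top (9 → 14). Not NE.
(Bottom, R): Player 1 can switch to Middle (13 → 15). Not NE.

There is no pure-strategy Nash equilibrium.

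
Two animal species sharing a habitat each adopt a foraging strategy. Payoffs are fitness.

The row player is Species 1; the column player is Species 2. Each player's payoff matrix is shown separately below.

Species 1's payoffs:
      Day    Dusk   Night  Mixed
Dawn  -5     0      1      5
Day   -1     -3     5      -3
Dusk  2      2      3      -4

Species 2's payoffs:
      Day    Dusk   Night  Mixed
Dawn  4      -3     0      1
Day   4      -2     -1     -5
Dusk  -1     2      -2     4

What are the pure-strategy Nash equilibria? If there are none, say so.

Species 1 against Day: payoffs -5, -1, 2 → best response Dusk.
Species 1 against Dusk: payoffs 0, -3, 2 → best response Dusk.
Species 1 against Night: payoffs 1, 5, 3 → best response Day.
Species 1 against Mixed: payoffs 5, -3, -4 → best response Dawn.
Species 2 against Dawn: payoffs 4, -3, 0, 1 → best response Day.
Species 2 against Day: payoffs 4, -2, -1, -5 → best response Day.
Species 2 against Dusk: payoffs -1, 2, -2, 4 → best response Mixed.
No profile is a mutual best response for all players.

There is no pure-strategy Nash equilibrium.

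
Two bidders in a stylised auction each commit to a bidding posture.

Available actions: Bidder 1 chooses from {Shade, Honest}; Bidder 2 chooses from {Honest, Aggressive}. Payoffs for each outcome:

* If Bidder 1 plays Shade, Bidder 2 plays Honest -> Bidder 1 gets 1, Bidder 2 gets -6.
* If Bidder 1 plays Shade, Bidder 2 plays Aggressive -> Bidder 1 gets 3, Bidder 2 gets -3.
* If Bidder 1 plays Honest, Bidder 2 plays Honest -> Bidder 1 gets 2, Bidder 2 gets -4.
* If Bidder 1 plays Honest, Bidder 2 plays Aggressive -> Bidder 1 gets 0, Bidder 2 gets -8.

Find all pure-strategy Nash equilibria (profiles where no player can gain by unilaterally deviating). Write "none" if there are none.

Bidder 1 against Honest: payoffs 1, 2 → best response Honest.
Bidder 1 against Aggressive: payoffs 3, 0 → best response Shade.
Bidder 2 against Shade: payoffs -6, -3 → best response Aggressive.
Bidder 2 against Honest: payoffs -4, -8 → best response Honest.
Mutual best responses: (Shade, Aggressive); (Honest, Honest).

The pure Nash equilibria are (Shade, Aggressive); (Honest, Honest).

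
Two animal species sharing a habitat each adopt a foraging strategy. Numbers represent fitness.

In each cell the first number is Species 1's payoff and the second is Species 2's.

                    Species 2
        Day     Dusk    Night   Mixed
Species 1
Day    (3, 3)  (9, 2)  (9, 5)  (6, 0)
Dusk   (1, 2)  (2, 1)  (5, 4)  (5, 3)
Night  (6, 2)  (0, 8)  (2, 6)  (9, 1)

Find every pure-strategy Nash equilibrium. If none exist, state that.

The unique pure-strategy Nash equilibrium is (Day, Night).

Species 1 against Day: payoffs 3, 1, 6 → best response Night.
Species 1 against Dusk: payoffs 9, 2, 0 → best response Day.
Species 1 against Night: payoffs 9, 5, 2 → best response Day.
Species 1 against Mixed: payoffs 6, 5, 9 → best response Night.
Species 2 against Day: payoffs 3, 2, 5, 0 → best response Night.
Species 2 against Dusk: payoffs 2, 1, 4, 3 → best response Night.
Species 2 against Night: payoffs 2, 8, 6, 1 → best response Dusk.
Mutual best responses: (Day, Night).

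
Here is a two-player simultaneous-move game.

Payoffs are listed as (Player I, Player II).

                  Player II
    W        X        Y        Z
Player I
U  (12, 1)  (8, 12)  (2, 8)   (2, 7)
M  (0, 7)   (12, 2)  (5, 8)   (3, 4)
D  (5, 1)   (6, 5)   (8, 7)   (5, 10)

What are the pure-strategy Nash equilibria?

(D, Z)

(U, W): Player II can switch to X (1 → 12). Not NE.
(U, X): Player I can switch to M (8 → 12). Not NE.
(U, Y): Player I can switch to M (2 → 5). Not NE.
(U, Z): Player I can switch to M (2 → 3). Not NE.
(M, W): Player I can switch to U (0 → 12). Not NE.
(M, X): Player II can switch to W (2 → 7). Not NE.
(D, Z): Player I gets 5, best alternative 3; Player II gets 10, best alternative 7. No profitable deviation — NE.
(The remaining 5 profiles each have a profitable deviation by the same check.)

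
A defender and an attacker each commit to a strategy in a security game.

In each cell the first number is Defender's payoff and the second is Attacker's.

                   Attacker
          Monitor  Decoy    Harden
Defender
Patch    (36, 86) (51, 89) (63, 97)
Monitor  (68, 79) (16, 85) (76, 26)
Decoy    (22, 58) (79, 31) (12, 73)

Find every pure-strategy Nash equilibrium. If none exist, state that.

none

For each strategy profile, look for a profitable unilateral deviation.
(Patch, Monitor): Defender can switch to Monitor (36 → 68). Not NE.
(Patch, Decoy): Defender can switch to Decoy (51 → 79). Not NE.
(Patch, Harden): Defender can switch to Monitor (63 → 76). Not NE.
(Monitor, Monitor): Attacker can switch to Decoy (79 → 85). Not NE.
(Monitor, Decoy): Defender can switch to Patch (16 → 51). Not NE.
(Monitor, Harden): Attacker can switch to Monitor (26 → 79). Not NE.
(The remaining 3 profiles each have a profitable deviation by the same check.)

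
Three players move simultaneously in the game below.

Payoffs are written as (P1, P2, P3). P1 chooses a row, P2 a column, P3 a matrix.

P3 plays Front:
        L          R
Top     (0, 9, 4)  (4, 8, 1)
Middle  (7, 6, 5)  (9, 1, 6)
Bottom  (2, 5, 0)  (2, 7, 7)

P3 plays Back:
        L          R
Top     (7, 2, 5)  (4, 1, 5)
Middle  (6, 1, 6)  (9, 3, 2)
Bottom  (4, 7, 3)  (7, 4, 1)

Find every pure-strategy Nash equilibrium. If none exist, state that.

(Top, L, Front): P1 can switch to Middle (0 → 7). Not NE.
(Top, L, Back): P1 gets 7, best alternative 6; P2 gets 2, best alternative 1; P3 gets 5, best alternative 4. No profitable deviation — NE.
(Top, R, Front): P1 can switch to Middle (4 → 9). Not NE.
(Top, R, Back): P1 can switch to Middle (4 → 9). Not NE.
(Middle, L, Front): P3 can switch to Back (5 → 6). Not NE.
(Middle, L, Back): P1 can switch to Top (6 → 7). Not NE.
(Middle, R, Front): P2 can switch to L (1 → 6). Not NE.
(Middle, R, Back): P3 can switch to Front (2 → 6). Not NE.
(Bottom, L, Front): P1 can switch to Middle (2 → 7). Not NE.
(The remaining 3 profiles each have a profitable deviation by the same check.)

Pure NE: (Top, L, Back)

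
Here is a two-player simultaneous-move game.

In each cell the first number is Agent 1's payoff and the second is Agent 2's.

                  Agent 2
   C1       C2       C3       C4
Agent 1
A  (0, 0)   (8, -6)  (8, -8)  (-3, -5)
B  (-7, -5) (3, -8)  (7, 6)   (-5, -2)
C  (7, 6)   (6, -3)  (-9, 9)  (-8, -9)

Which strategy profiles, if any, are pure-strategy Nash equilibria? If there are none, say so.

For each player, find the best response to each opponent profile; mutual best responses are the pure NE.
Agent 1 against C1: payoffs 0, -7, 7 → best response C.
Agent 1 against C2: payoffs 8, 3, 6 → best response A.
Agent 1 against C3: payoffs 8, 7, -9 → best response A.
Agent 1 against C4: payoffs -3, -5, -8 → best response A.
Agent 2 against A: payoffs 0, -6, -8, -5 → best response C1.
Agent 2 against B: payoffs -5, -8, 6, -2 → best response C3.
Agent 2 against C: payoffs 6, -3, 9, -9 → best response C3.
No profile is a mutual best response for all players.

none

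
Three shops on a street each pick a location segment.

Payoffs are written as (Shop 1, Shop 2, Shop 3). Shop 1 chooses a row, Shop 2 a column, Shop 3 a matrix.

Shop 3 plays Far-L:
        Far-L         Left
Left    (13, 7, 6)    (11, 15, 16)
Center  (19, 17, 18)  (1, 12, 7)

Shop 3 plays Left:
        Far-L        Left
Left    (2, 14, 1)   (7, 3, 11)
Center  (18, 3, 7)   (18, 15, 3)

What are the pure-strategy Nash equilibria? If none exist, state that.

(Left, Left, Far-L) and (Center, Far-L, Far-L)

For each player, find the best response to each opponent profile; mutual best responses are the pure NE.
Shop 1 against (Far-L, Far-L): payoffs 13, 19 → best response Center.
Shop 1 against (Far-L, Left): payoffs 2, 18 → best response Center.
Shop 1 against (Left, Far-L): payoffs 11, 1 → best response Left.
Shop 1 against (Left, Left): payoffs 7, 18 → best response Center.
Shop 2 against (Left, Far-L): payoffs 7, 15 → best response Left.
Shop 2 against (Left, Left): payoffs 14, 3 → best response Far-L.
Shop 2 against (Center, Far-L): payoffs 17, 12 → best response Far-L.
Shop 2 against (Center, Left): payoffs 3, 15 → best response Left.
Shop 3 against (Left, Far-L): payoffs 6, 1 → best response Far-L.
Shop 3 against (Left, Left): payoffs 16, 11 → best response Far-L.
Shop 3 against (Center, Far-L): payoffs 18, 7 → best response Far-L.
Shop 3 against (Center, Left): payoffs 7, 3 → best response Far-L.
Mutual best responses: (Left, Left, Far-L); (Center, Far-L, Far-L).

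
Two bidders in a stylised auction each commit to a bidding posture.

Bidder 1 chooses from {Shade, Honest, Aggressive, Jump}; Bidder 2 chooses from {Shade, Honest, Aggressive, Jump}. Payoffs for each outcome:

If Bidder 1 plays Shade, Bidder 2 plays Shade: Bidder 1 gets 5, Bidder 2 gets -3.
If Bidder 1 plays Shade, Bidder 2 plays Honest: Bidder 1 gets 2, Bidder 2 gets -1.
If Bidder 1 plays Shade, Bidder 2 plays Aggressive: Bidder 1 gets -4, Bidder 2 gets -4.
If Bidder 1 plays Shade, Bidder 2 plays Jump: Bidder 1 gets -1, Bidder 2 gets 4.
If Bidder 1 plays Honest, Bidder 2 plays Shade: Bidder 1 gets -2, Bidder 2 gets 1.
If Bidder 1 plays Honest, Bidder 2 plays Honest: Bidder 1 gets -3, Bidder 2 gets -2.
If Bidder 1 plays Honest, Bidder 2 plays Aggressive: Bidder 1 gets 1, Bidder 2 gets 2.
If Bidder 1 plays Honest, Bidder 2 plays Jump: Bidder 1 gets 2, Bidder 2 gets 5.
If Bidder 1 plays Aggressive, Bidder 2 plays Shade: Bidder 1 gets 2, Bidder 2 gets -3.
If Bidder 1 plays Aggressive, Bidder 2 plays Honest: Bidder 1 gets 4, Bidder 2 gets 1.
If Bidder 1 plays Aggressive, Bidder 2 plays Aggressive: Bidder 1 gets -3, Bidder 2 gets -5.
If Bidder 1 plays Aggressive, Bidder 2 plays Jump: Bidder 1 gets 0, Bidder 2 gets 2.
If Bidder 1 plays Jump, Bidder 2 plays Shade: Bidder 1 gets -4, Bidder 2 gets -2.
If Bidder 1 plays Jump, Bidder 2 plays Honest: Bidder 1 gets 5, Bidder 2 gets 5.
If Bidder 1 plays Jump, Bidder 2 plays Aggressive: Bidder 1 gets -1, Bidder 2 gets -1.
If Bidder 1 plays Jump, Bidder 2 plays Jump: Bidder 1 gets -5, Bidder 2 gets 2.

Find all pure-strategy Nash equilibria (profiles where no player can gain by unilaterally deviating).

Bidder 1 against Shade: payoffs 5, -2, 2, -4 → best response Shade.
Bidder 1 against Honest: payoffs 2, -3, 4, 5 → best response Jump.
Bidder 1 against Aggressive: payoffs -4, 1, -3, -1 → best response Honest.
Bidder 1 against Jump: payoffs -1, 2, 0, -5 → best response Honest.
Bidder 2 against Shade: payoffs -3, -1, -4, 4 → best response Jump.
Bidder 2 against Honest: payoffs 1, -2, 2, 5 → best response Jump.
Bidder 2 against Aggressive: payoffs -3, 1, -5, 2 → best response Jump.
Bidder 2 against Jump: payoffs -2, 5, -1, 2 → best response Honest.
Mutual best responses: (Honest, Jump); (Jump, Honest).

Pure-strategy Nash equilibria: (Honest, Jump), (Jump, Honest)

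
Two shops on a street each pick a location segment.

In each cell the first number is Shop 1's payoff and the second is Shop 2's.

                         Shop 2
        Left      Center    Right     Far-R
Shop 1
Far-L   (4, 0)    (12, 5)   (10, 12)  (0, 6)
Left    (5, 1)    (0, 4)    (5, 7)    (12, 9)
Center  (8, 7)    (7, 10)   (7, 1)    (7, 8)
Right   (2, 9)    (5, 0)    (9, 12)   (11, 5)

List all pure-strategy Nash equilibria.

Shop 1 against Left: payoffs 4, 5, 8, 2 → best response Center.
Shop 1 against Center: payoffs 12, 0, 7, 5 → best response Far-L.
Shop 1 against Right: payoffs 10, 5, 7, 9 → best response Far-L.
Shop 1 against Far-R: payoffs 0, 12, 7, 11 → best response Left.
Shop 2 against Far-L: payoffs 0, 5, 12, 6 → best response Right.
Shop 2 against Left: payoffs 1, 4, 7, 9 → best response Far-R.
Shop 2 against Center: payoffs 7, 10, 1, 8 → best response Center.
Shop 2 against Right: payoffs 9, 0, 12, 5 → best response Right.
Mutual best responses: (Far-L, Right); (Left, Far-R).

(Far-L, Right) and (Left, Far-R)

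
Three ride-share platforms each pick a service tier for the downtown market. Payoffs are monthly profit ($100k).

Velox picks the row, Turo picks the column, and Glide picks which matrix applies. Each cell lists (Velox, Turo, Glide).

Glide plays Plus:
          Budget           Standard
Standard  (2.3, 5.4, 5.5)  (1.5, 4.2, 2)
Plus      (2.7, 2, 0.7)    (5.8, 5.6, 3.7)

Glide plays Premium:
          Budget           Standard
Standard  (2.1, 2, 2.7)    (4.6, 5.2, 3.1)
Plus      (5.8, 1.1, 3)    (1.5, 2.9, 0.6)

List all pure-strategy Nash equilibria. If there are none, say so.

Pure-strategy Nash equilibria: (Standard, Standard, Premium), (Plus, Standard, Plus)

Velox against (Budget, Plus): payoffs 2.3, 2.7 → best response Plus.
Velox against (Budget, Premium): payoffs 2.1, 5.8 → best response Plus.
Velox against (Standard, Plus): payoffs 1.5, 5.8 → best response Plus.
Velox against (Standard, Premium): payoffs 4.6, 1.5 → best response Standard.
Turo against (Standard, Plus): payoffs 5.4, 4.2 → best response Budget.
Turo against (Standard, Premium): payoffs 2, 5.2 → best response Standard.
Turo against (Plus, Plus): payoffs 2, 5.6 → best response Standard.
Turo against (Plus, Premium): payoffs 1.1, 2.9 → best response Standard.
Glide against (Standard, Budget): payoffs 5.5, 2.7 → best response Plus.
Glide against (Standard, Standard): payoffs 2, 3.1 → best response Premium.
Glide against (Plus, Budget): payoffs 0.7, 3 → best response Premium.
Glide against (Plus, Standard): payoffs 3.7, 0.6 → best response Plus.
Mutual best responses: (Standard, Standard, Premium); (Plus, Standard, Plus).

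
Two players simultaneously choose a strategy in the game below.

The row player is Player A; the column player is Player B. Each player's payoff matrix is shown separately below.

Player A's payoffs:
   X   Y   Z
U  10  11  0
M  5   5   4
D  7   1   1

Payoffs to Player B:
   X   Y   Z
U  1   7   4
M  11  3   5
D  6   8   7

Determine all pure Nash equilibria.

Pure NE: (U, Y)

Mark each player's best response to every combination of opponents' strategies; a profile where every player is best-responding is a pure Nash equilibrium.
Player A against X: payoffs 10, 5, 7 → best response U.
Player A against Y: payoffs 11, 5, 1 → best response U.
Player A against Z: payoffs 0, 4, 1 → best response M.
Player B against U: payoffs 1, 7, 4 → best response Y.
Player B against M: payoffs 11, 3, 5 → best response X.
Player B against D: payoffs 6, 8, 7 → best response Y.
Mutual best responses: (U, Y).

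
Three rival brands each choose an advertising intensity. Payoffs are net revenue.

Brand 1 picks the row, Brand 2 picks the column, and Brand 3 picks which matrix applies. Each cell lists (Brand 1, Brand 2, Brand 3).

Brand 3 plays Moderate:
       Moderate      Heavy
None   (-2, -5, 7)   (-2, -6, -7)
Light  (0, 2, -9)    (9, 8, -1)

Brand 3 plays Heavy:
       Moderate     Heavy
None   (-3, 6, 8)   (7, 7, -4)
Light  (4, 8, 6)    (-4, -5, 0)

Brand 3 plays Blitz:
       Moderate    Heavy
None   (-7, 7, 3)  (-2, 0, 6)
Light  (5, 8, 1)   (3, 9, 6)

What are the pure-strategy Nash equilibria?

(None, Moderate, Moderate): Brand 1 can switch to Light (-2 → 0). Not NE.
(None, Moderate, Heavy): Brand 1 can switch to Light (-3 → 4). Not NE.
(None, Moderate, Blitz): Brand 1 can switch to Light (-7 → 5). Not NE.
(None, Heavy, Moderate): Brand 1 can switch to Light (-2 → 9). Not NE.
(None, Heavy, Heavy): Brand 3 can switch to Blitz (-4 → 6). Not NE.
(None, Heavy, Blitz): Brand 1 can switch to Light (-2 → 3). Not NE.
(Light, Moderate, Heavy): Brand 1 gets 4, best alternative -3; Brand 2 gets 8, best alternative -5; Brand 3 gets 6, best alternative 1. No profitable deviation — NE.
(Light, Heavy, Blitz): Brand 1 gets 3, best alternative -2; Brand 2 gets 9, best alternative 8; Brand 3 gets 6, best alternative 0. No profitable deviation — NE.
(The remaining 4 profiles each have a profitable deviation by the same check.)

(Light, Moderate, Heavy); (Light, Heavy, Blitz)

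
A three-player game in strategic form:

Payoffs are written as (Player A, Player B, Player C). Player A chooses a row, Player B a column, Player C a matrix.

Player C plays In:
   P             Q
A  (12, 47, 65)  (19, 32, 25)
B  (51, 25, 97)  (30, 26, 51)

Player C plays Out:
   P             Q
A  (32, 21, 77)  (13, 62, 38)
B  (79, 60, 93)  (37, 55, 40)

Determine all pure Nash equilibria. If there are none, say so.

Player A against (P, In): payoffs 12, 51 → best response B.
Player A against (P, Out): payoffs 32, 79 → best response B.
Player A against (Q, In): payoffs 19, 30 → best response B.
Player A against (Q, Out): payoffs 13, 37 → best response B.
Player B against (A, In): payoffs 47, 32 → best response P.
Player B against (A, Out): payoffs 21, 62 → best response Q.
Player B against (B, In): payoffs 25, 26 → best response Q.
Player B against (B, Out): payoffs 60, 55 → best response P.
Player C against (A, P): payoffs 65, 77 → best response Out.
Player C against (A, Q): payoffs 25, 38 → best response Out.
Player C against (B, P): payoffs 97, 93 → best response In.
Player C against (B, Q): payoffs 51, 40 → best response In.
Mutual best responses: (B, Q, In).

Pure NE: (B, Q, In)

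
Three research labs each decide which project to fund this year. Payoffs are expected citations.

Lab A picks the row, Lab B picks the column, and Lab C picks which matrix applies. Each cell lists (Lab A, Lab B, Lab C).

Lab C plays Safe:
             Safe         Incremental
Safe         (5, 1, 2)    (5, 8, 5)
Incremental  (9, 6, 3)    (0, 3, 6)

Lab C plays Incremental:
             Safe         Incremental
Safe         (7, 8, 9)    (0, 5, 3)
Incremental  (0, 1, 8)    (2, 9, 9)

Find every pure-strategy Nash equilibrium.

Lab A against (Safe, Safe): payoffs 5, 9 → best response Incremental.
Lab A against (Safe, Incremental): payoffs 7, 0 → best response Safe.
Lab A against (Incremental, Safe): payoffs 5, 0 → best response Safe.
Lab A against (Incremental, Incremental): payoffs 0, 2 → best response Incremental.
Lab B against (Safe, Safe): payoffs 1, 8 → best response Incremental.
Lab B against (Safe, Incremental): payoffs 8, 5 → best response Safe.
Lab B against (Incremental, Safe): payoffs 6, 3 → best response Safe.
Lab B against (Incremental, Incremental): payoffs 1, 9 → best response Incremental.
Lab C against (Safe, Safe): payoffs 2, 9 → best response Incremental.
Lab C against (Safe, Incremental): payoffs 5, 3 → best response Safe.
Lab C against (Incremental, Safe): payoffs 3, 8 → best response Incremental.
Lab C against (Incremental, Incremental): payoffs 6, 9 → best response Incremental.
Mutual best responses: (Safe, Safe, Incremental); (Safe, Incremental, Safe); (Incremental, Incremental, Incremental).

(Safe, Safe, Incremental); (Safe, Incremental, Safe); (Incremental, Incremental, Incremental)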